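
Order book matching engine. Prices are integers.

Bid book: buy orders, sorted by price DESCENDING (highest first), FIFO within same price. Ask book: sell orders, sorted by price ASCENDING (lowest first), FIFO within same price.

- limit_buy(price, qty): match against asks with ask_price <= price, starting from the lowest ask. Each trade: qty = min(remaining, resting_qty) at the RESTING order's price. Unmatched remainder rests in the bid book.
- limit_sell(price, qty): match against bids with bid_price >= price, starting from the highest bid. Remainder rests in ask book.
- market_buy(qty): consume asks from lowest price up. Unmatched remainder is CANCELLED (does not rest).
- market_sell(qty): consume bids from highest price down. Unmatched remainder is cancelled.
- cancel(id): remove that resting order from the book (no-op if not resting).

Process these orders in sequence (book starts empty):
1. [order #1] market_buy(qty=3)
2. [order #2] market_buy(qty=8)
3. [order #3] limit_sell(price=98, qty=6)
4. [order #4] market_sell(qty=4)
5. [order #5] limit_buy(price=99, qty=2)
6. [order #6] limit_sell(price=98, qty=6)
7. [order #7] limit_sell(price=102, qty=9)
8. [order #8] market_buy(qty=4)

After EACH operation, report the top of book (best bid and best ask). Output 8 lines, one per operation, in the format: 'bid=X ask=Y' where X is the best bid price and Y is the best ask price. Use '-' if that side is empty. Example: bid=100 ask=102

After op 1 [order #1] market_buy(qty=3): fills=none; bids=[-] asks=[-]
After op 2 [order #2] market_buy(qty=8): fills=none; bids=[-] asks=[-]
After op 3 [order #3] limit_sell(price=98, qty=6): fills=none; bids=[-] asks=[#3:6@98]
After op 4 [order #4] market_sell(qty=4): fills=none; bids=[-] asks=[#3:6@98]
After op 5 [order #5] limit_buy(price=99, qty=2): fills=#5x#3:2@98; bids=[-] asks=[#3:4@98]
After op 6 [order #6] limit_sell(price=98, qty=6): fills=none; bids=[-] asks=[#3:4@98 #6:6@98]
After op 7 [order #7] limit_sell(price=102, qty=9): fills=none; bids=[-] asks=[#3:4@98 #6:6@98 #7:9@102]
After op 8 [order #8] market_buy(qty=4): fills=#8x#3:4@98; bids=[-] asks=[#6:6@98 #7:9@102]

Answer: bid=- ask=-
bid=- ask=-
bid=- ask=98
bid=- ask=98
bid=- ask=98
bid=- ask=98
bid=- ask=98
bid=- ask=98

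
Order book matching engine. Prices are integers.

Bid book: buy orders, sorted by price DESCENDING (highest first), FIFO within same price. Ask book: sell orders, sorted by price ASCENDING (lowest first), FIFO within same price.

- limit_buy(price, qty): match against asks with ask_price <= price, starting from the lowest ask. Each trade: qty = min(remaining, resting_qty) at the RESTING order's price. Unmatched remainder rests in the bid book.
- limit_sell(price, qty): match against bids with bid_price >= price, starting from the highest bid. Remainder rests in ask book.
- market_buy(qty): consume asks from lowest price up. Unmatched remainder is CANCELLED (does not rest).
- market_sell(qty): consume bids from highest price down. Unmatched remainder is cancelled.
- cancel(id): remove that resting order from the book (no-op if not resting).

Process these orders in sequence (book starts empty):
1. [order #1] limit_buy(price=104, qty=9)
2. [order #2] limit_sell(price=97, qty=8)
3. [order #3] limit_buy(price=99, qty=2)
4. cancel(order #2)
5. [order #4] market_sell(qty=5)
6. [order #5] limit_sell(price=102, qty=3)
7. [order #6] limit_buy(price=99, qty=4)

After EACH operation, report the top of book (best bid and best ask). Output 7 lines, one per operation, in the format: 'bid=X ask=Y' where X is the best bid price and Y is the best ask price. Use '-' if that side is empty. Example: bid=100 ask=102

After op 1 [order #1] limit_buy(price=104, qty=9): fills=none; bids=[#1:9@104] asks=[-]
After op 2 [order #2] limit_sell(price=97, qty=8): fills=#1x#2:8@104; bids=[#1:1@104] asks=[-]
After op 3 [order #3] limit_buy(price=99, qty=2): fills=none; bids=[#1:1@104 #3:2@99] asks=[-]
After op 4 cancel(order #2): fills=none; bids=[#1:1@104 #3:2@99] asks=[-]
After op 5 [order #4] market_sell(qty=5): fills=#1x#4:1@104 #3x#4:2@99; bids=[-] asks=[-]
After op 6 [order #5] limit_sell(price=102, qty=3): fills=none; bids=[-] asks=[#5:3@102]
After op 7 [order #6] limit_buy(price=99, qty=4): fills=none; bids=[#6:4@99] asks=[#5:3@102]

Answer: bid=104 ask=-
bid=104 ask=-
bid=104 ask=-
bid=104 ask=-
bid=- ask=-
bid=- ask=102
bid=99 ask=102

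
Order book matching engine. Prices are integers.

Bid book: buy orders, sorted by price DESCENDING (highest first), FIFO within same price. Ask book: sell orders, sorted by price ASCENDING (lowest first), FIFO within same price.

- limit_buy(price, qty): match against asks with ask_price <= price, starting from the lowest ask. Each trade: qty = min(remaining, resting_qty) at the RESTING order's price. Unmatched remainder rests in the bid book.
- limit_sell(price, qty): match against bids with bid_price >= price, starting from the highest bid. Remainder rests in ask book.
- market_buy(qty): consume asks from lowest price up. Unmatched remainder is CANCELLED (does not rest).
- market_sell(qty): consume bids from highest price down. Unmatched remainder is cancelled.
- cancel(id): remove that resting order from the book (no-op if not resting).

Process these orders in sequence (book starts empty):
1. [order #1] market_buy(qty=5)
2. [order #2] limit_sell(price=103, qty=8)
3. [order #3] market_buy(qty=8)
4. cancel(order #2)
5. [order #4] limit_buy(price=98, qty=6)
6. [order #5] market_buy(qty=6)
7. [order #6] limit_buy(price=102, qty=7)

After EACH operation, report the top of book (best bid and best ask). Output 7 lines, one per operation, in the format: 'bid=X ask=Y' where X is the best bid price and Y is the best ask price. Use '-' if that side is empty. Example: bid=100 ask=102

After op 1 [order #1] market_buy(qty=5): fills=none; bids=[-] asks=[-]
After op 2 [order #2] limit_sell(price=103, qty=8): fills=none; bids=[-] asks=[#2:8@103]
After op 3 [order #3] market_buy(qty=8): fills=#3x#2:8@103; bids=[-] asks=[-]
After op 4 cancel(order #2): fills=none; bids=[-] asks=[-]
After op 5 [order #4] limit_buy(price=98, qty=6): fills=none; bids=[#4:6@98] asks=[-]
After op 6 [order #5] market_buy(qty=6): fills=none; bids=[#4:6@98] asks=[-]
After op 7 [order #6] limit_buy(price=102, qty=7): fills=none; bids=[#6:7@102 #4:6@98] asks=[-]

Answer: bid=- ask=-
bid=- ask=103
bid=- ask=-
bid=- ask=-
bid=98 ask=-
bid=98 ask=-
bid=102 ask=-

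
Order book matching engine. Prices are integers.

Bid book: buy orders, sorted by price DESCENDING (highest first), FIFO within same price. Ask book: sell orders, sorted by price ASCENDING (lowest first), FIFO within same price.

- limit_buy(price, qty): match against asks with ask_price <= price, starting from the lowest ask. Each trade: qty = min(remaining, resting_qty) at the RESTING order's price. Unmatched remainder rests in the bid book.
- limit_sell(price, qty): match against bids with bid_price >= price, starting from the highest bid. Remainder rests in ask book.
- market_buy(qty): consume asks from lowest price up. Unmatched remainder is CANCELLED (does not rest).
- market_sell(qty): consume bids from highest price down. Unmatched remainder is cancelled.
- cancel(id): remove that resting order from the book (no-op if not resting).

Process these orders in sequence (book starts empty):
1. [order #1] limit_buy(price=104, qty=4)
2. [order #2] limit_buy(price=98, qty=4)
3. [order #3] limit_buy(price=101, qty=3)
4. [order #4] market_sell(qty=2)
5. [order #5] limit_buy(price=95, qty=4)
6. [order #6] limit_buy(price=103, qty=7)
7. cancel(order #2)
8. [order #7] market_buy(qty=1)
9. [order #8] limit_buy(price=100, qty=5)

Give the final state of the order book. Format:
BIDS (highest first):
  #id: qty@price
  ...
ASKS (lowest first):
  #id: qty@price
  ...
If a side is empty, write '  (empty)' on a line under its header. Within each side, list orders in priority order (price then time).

After op 1 [order #1] limit_buy(price=104, qty=4): fills=none; bids=[#1:4@104] asks=[-]
After op 2 [order #2] limit_buy(price=98, qty=4): fills=none; bids=[#1:4@104 #2:4@98] asks=[-]
After op 3 [order #3] limit_buy(price=101, qty=3): fills=none; bids=[#1:4@104 #3:3@101 #2:4@98] asks=[-]
After op 4 [order #4] market_sell(qty=2): fills=#1x#4:2@104; bids=[#1:2@104 #3:3@101 #2:4@98] asks=[-]
After op 5 [order #5] limit_buy(price=95, qty=4): fills=none; bids=[#1:2@104 #3:3@101 #2:4@98 #5:4@95] asks=[-]
After op 6 [order #6] limit_buy(price=103, qty=7): fills=none; bids=[#1:2@104 #6:7@103 #3:3@101 #2:4@98 #5:4@95] asks=[-]
After op 7 cancel(order #2): fills=none; bids=[#1:2@104 #6:7@103 #3:3@101 #5:4@95] asks=[-]
After op 8 [order #7] market_buy(qty=1): fills=none; bids=[#1:2@104 #6:7@103 #3:3@101 #5:4@95] asks=[-]
After op 9 [order #8] limit_buy(price=100, qty=5): fills=none; bids=[#1:2@104 #6:7@103 #3:3@101 #8:5@100 #5:4@95] asks=[-]

Answer: BIDS (highest first):
  #1: 2@104
  #6: 7@103
  #3: 3@101
  #8: 5@100
  #5: 4@95
ASKS (lowest first):
  (empty)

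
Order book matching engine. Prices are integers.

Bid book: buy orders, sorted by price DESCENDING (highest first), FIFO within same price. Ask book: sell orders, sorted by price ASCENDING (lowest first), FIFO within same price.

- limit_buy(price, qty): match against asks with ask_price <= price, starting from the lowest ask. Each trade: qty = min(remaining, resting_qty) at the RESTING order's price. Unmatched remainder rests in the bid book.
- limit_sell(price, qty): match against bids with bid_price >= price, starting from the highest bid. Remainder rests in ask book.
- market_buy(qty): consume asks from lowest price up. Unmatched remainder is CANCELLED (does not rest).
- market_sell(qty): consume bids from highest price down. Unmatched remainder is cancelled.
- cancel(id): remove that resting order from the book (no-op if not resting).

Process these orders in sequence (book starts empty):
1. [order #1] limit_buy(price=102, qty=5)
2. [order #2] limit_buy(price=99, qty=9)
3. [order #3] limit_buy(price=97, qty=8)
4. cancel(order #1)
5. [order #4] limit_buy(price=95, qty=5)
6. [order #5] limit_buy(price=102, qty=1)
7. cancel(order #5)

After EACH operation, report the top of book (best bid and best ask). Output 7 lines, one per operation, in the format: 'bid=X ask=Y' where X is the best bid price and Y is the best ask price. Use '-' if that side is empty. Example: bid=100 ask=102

After op 1 [order #1] limit_buy(price=102, qty=5): fills=none; bids=[#1:5@102] asks=[-]
After op 2 [order #2] limit_buy(price=99, qty=9): fills=none; bids=[#1:5@102 #2:9@99] asks=[-]
After op 3 [order #3] limit_buy(price=97, qty=8): fills=none; bids=[#1:5@102 #2:9@99 #3:8@97] asks=[-]
After op 4 cancel(order #1): fills=none; bids=[#2:9@99 #3:8@97] asks=[-]
After op 5 [order #4] limit_buy(price=95, qty=5): fills=none; bids=[#2:9@99 #3:8@97 #4:5@95] asks=[-]
After op 6 [order #5] limit_buy(price=102, qty=1): fills=none; bids=[#5:1@102 #2:9@99 #3:8@97 #4:5@95] asks=[-]
After op 7 cancel(order #5): fills=none; bids=[#2:9@99 #3:8@97 #4:5@95] asks=[-]

Answer: bid=102 ask=-
bid=102 ask=-
bid=102 ask=-
bid=99 ask=-
bid=99 ask=-
bid=102 ask=-
bid=99 ask=-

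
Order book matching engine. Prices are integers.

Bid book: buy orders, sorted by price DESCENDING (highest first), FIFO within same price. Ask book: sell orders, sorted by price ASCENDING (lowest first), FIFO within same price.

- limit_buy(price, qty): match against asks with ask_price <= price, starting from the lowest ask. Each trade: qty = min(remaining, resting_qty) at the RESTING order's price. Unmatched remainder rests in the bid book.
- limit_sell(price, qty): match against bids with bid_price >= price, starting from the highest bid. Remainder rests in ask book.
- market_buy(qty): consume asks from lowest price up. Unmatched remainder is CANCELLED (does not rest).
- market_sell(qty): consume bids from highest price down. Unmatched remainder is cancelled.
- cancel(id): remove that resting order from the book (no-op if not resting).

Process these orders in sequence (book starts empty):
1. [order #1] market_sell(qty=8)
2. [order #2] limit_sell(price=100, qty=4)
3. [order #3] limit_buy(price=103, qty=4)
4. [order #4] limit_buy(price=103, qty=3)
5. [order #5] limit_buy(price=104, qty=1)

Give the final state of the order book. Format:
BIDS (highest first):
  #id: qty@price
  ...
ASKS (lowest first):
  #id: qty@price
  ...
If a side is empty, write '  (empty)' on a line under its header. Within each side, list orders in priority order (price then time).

Answer: BIDS (highest first):
  #5: 1@104
  #4: 3@103
ASKS (lowest first):
  (empty)

Derivation:
After op 1 [order #1] market_sell(qty=8): fills=none; bids=[-] asks=[-]
After op 2 [order #2] limit_sell(price=100, qty=4): fills=none; bids=[-] asks=[#2:4@100]
After op 3 [order #3] limit_buy(price=103, qty=4): fills=#3x#2:4@100; bids=[-] asks=[-]
After op 4 [order #4] limit_buy(price=103, qty=3): fills=none; bids=[#4:3@103] asks=[-]
After op 5 [order #5] limit_buy(price=104, qty=1): fills=none; bids=[#5:1@104 #4:3@103] asks=[-]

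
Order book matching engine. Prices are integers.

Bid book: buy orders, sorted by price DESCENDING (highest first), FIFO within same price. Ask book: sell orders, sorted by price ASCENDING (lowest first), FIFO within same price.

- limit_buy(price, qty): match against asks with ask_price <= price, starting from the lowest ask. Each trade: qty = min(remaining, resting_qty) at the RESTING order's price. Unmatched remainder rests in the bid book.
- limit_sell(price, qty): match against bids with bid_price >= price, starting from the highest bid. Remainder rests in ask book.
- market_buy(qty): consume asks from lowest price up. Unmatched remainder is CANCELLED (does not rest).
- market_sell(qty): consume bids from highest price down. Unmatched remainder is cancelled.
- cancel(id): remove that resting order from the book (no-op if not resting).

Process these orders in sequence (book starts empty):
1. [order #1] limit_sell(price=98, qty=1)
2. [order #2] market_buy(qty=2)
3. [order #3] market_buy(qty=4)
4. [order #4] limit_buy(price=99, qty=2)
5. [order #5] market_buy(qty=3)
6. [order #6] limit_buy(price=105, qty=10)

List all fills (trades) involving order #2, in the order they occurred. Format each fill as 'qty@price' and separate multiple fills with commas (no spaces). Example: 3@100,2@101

After op 1 [order #1] limit_sell(price=98, qty=1): fills=none; bids=[-] asks=[#1:1@98]
After op 2 [order #2] market_buy(qty=2): fills=#2x#1:1@98; bids=[-] asks=[-]
After op 3 [order #3] market_buy(qty=4): fills=none; bids=[-] asks=[-]
After op 4 [order #4] limit_buy(price=99, qty=2): fills=none; bids=[#4:2@99] asks=[-]
After op 5 [order #5] market_buy(qty=3): fills=none; bids=[#4:2@99] asks=[-]
After op 6 [order #6] limit_buy(price=105, qty=10): fills=none; bids=[#6:10@105 #4:2@99] asks=[-]

Answer: 1@98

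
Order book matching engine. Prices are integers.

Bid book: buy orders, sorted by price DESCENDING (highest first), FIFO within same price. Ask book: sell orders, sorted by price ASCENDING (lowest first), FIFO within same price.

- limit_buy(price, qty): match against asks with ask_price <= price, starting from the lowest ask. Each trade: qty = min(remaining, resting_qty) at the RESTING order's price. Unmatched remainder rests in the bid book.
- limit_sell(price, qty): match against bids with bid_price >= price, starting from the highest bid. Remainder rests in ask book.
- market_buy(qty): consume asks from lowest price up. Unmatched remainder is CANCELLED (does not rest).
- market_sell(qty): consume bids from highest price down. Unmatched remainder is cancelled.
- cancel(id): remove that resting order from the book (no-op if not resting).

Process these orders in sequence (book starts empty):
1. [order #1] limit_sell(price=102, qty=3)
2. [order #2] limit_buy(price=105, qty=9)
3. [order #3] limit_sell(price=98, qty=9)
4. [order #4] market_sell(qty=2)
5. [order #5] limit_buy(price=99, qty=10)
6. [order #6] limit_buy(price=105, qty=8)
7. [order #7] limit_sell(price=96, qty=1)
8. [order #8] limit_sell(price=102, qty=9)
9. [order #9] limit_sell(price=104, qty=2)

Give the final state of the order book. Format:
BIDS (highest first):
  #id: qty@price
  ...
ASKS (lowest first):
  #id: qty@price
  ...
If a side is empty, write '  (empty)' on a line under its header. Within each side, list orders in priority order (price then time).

After op 1 [order #1] limit_sell(price=102, qty=3): fills=none; bids=[-] asks=[#1:3@102]
After op 2 [order #2] limit_buy(price=105, qty=9): fills=#2x#1:3@102; bids=[#2:6@105] asks=[-]
After op 3 [order #3] limit_sell(price=98, qty=9): fills=#2x#3:6@105; bids=[-] asks=[#3:3@98]
After op 4 [order #4] market_sell(qty=2): fills=none; bids=[-] asks=[#3:3@98]
After op 5 [order #5] limit_buy(price=99, qty=10): fills=#5x#3:3@98; bids=[#5:7@99] asks=[-]
After op 6 [order #6] limit_buy(price=105, qty=8): fills=none; bids=[#6:8@105 #5:7@99] asks=[-]
After op 7 [order #7] limit_sell(price=96, qty=1): fills=#6x#7:1@105; bids=[#6:7@105 #5:7@99] asks=[-]
After op 8 [order #8] limit_sell(price=102, qty=9): fills=#6x#8:7@105; bids=[#5:7@99] asks=[#8:2@102]
After op 9 [order #9] limit_sell(price=104, qty=2): fills=none; bids=[#5:7@99] asks=[#8:2@102 #9:2@104]

Answer: BIDS (highest first):
  #5: 7@99
ASKS (lowest first):
  #8: 2@102
  #9: 2@104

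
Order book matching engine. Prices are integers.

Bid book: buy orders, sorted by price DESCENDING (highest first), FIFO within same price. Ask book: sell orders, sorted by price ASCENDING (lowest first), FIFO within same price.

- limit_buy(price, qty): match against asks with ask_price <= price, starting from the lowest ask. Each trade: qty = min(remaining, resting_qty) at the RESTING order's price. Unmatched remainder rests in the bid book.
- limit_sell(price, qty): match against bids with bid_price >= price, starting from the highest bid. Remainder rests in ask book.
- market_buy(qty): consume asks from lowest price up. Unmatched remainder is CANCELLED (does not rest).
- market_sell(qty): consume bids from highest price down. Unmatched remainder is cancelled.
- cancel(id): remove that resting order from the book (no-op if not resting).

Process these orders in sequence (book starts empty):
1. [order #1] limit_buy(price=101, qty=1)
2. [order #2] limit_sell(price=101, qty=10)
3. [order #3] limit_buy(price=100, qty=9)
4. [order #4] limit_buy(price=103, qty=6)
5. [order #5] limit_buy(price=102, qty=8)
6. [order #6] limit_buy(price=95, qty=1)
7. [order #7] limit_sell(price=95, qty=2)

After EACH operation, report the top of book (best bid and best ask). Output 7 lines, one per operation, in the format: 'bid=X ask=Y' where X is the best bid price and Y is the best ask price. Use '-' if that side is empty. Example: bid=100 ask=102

Answer: bid=101 ask=-
bid=- ask=101
bid=100 ask=101
bid=100 ask=101
bid=102 ask=-
bid=102 ask=-
bid=102 ask=-

Derivation:
After op 1 [order #1] limit_buy(price=101, qty=1): fills=none; bids=[#1:1@101] asks=[-]
After op 2 [order #2] limit_sell(price=101, qty=10): fills=#1x#2:1@101; bids=[-] asks=[#2:9@101]
After op 3 [order #3] limit_buy(price=100, qty=9): fills=none; bids=[#3:9@100] asks=[#2:9@101]
After op 4 [order #4] limit_buy(price=103, qty=6): fills=#4x#2:6@101; bids=[#3:9@100] asks=[#2:3@101]
After op 5 [order #5] limit_buy(price=102, qty=8): fills=#5x#2:3@101; bids=[#5:5@102 #3:9@100] asks=[-]
After op 6 [order #6] limit_buy(price=95, qty=1): fills=none; bids=[#5:5@102 #3:9@100 #6:1@95] asks=[-]
After op 7 [order #7] limit_sell(price=95, qty=2): fills=#5x#7:2@102; bids=[#5:3@102 #3:9@100 #6:1@95] asks=[-]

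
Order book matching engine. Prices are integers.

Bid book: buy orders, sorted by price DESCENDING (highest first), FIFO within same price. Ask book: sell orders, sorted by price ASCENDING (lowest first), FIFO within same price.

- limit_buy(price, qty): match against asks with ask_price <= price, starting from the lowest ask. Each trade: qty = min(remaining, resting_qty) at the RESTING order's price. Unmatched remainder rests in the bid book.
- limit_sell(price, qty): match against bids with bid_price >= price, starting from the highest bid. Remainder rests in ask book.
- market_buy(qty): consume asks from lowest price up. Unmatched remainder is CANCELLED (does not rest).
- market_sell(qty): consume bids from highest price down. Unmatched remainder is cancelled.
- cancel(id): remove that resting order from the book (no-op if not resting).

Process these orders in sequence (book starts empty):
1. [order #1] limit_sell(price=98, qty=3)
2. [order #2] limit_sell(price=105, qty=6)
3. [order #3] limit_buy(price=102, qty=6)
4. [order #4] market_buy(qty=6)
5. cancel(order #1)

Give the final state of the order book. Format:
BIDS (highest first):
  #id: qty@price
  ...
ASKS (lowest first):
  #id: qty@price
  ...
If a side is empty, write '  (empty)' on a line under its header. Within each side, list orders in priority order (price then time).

After op 1 [order #1] limit_sell(price=98, qty=3): fills=none; bids=[-] asks=[#1:3@98]
After op 2 [order #2] limit_sell(price=105, qty=6): fills=none; bids=[-] asks=[#1:3@98 #2:6@105]
After op 3 [order #3] limit_buy(price=102, qty=6): fills=#3x#1:3@98; bids=[#3:3@102] asks=[#2:6@105]
After op 4 [order #4] market_buy(qty=6): fills=#4x#2:6@105; bids=[#3:3@102] asks=[-]
After op 5 cancel(order #1): fills=none; bids=[#3:3@102] asks=[-]

Answer: BIDS (highest first):
  #3: 3@102
ASKS (lowest first):
  (empty)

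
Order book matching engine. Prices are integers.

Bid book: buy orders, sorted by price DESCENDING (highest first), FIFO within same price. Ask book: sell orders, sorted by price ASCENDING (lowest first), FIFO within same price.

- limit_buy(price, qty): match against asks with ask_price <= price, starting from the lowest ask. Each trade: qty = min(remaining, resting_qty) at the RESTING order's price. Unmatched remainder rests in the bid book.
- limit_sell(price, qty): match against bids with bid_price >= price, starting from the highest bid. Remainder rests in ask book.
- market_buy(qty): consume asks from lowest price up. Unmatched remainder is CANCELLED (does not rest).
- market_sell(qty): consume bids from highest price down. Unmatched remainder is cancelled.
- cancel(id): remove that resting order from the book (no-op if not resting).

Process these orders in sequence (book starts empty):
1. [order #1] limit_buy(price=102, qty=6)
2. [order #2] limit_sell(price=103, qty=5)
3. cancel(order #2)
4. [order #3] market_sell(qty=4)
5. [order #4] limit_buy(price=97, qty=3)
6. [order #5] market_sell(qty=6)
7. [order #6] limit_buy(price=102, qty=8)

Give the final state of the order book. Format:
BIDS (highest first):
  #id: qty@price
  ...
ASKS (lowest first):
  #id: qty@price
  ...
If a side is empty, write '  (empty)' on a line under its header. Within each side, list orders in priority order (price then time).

Answer: BIDS (highest first):
  #6: 8@102
ASKS (lowest first):
  (empty)

Derivation:
After op 1 [order #1] limit_buy(price=102, qty=6): fills=none; bids=[#1:6@102] asks=[-]
After op 2 [order #2] limit_sell(price=103, qty=5): fills=none; bids=[#1:6@102] asks=[#2:5@103]
After op 3 cancel(order #2): fills=none; bids=[#1:6@102] asks=[-]
After op 4 [order #3] market_sell(qty=4): fills=#1x#3:4@102; bids=[#1:2@102] asks=[-]
After op 5 [order #4] limit_buy(price=97, qty=3): fills=none; bids=[#1:2@102 #4:3@97] asks=[-]
After op 6 [order #5] market_sell(qty=6): fills=#1x#5:2@102 #4x#5:3@97; bids=[-] asks=[-]
After op 7 [order #6] limit_buy(price=102, qty=8): fills=none; bids=[#6:8@102] asks=[-]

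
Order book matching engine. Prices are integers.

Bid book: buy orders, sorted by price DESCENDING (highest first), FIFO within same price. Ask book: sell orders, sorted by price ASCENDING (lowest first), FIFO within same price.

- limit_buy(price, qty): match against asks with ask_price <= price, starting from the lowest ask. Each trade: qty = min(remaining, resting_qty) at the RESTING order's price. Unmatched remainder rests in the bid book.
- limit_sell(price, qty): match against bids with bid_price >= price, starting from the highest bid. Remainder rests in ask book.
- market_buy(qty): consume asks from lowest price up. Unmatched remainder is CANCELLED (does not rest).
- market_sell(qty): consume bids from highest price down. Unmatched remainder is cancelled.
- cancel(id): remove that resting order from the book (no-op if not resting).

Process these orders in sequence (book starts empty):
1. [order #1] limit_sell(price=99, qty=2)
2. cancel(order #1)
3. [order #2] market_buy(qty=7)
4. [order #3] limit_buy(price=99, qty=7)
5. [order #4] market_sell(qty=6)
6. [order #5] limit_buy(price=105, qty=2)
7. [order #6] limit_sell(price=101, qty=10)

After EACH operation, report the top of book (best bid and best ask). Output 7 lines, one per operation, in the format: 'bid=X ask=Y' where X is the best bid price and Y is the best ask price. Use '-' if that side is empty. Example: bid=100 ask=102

After op 1 [order #1] limit_sell(price=99, qty=2): fills=none; bids=[-] asks=[#1:2@99]
After op 2 cancel(order #1): fills=none; bids=[-] asks=[-]
After op 3 [order #2] market_buy(qty=7): fills=none; bids=[-] asks=[-]
After op 4 [order #3] limit_buy(price=99, qty=7): fills=none; bids=[#3:7@99] asks=[-]
After op 5 [order #4] market_sell(qty=6): fills=#3x#4:6@99; bids=[#3:1@99] asks=[-]
After op 6 [order #5] limit_buy(price=105, qty=2): fills=none; bids=[#5:2@105 #3:1@99] asks=[-]
After op 7 [order #6] limit_sell(price=101, qty=10): fills=#5x#6:2@105; bids=[#3:1@99] asks=[#6:8@101]

Answer: bid=- ask=99
bid=- ask=-
bid=- ask=-
bid=99 ask=-
bid=99 ask=-
bid=105 ask=-
bid=99 ask=101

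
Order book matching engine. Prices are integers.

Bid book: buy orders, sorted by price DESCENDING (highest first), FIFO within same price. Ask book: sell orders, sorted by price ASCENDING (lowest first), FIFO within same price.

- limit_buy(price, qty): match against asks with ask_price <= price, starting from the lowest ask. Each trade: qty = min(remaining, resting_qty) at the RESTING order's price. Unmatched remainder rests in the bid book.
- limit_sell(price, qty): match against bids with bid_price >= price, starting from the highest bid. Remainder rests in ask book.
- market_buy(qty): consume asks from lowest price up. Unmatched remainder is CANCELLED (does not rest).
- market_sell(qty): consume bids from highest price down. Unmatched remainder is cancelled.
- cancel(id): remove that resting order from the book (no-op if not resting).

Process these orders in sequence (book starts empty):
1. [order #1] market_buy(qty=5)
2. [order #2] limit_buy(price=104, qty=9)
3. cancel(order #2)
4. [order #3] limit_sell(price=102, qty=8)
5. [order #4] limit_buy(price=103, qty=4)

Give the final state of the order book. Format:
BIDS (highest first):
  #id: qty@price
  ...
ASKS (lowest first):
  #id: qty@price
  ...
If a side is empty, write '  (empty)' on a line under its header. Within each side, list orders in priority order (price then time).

After op 1 [order #1] market_buy(qty=5): fills=none; bids=[-] asks=[-]
After op 2 [order #2] limit_buy(price=104, qty=9): fills=none; bids=[#2:9@104] asks=[-]
After op 3 cancel(order #2): fills=none; bids=[-] asks=[-]
After op 4 [order #3] limit_sell(price=102, qty=8): fills=none; bids=[-] asks=[#3:8@102]
After op 5 [order #4] limit_buy(price=103, qty=4): fills=#4x#3:4@102; bids=[-] asks=[#3:4@102]

Answer: BIDS (highest first):
  (empty)
ASKS (lowest first):
  #3: 4@102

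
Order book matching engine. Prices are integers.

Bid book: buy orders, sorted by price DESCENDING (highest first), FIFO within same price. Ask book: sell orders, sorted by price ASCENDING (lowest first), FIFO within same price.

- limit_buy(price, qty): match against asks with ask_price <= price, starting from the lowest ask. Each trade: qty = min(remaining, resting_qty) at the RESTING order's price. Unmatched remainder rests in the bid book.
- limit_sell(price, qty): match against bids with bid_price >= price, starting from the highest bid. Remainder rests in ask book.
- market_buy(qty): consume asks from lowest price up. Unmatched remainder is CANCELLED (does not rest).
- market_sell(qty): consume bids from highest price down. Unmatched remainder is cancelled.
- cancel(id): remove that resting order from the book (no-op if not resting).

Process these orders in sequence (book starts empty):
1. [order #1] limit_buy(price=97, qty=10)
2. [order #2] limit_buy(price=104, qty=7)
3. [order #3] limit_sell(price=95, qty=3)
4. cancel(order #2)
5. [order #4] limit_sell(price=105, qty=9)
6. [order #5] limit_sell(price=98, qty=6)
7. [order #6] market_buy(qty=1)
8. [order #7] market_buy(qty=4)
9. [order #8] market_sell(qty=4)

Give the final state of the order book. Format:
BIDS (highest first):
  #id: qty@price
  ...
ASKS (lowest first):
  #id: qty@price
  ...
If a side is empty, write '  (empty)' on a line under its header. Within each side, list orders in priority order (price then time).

Answer: BIDS (highest first):
  #1: 6@97
ASKS (lowest first):
  #5: 1@98
  #4: 9@105

Derivation:
After op 1 [order #1] limit_buy(price=97, qty=10): fills=none; bids=[#1:10@97] asks=[-]
After op 2 [order #2] limit_buy(price=104, qty=7): fills=none; bids=[#2:7@104 #1:10@97] asks=[-]
After op 3 [order #3] limit_sell(price=95, qty=3): fills=#2x#3:3@104; bids=[#2:4@104 #1:10@97] asks=[-]
After op 4 cancel(order #2): fills=none; bids=[#1:10@97] asks=[-]
After op 5 [order #4] limit_sell(price=105, qty=9): fills=none; bids=[#1:10@97] asks=[#4:9@105]
After op 6 [order #5] limit_sell(price=98, qty=6): fills=none; bids=[#1:10@97] asks=[#5:6@98 #4:9@105]
After op 7 [order #6] market_buy(qty=1): fills=#6x#5:1@98; bids=[#1:10@97] asks=[#5:5@98 #4:9@105]
After op 8 [order #7] market_buy(qty=4): fills=#7x#5:4@98; bids=[#1:10@97] asks=[#5:1@98 #4:9@105]
After op 9 [order #8] market_sell(qty=4): fills=#1x#8:4@97; bids=[#1:6@97] asks=[#5:1@98 #4:9@105]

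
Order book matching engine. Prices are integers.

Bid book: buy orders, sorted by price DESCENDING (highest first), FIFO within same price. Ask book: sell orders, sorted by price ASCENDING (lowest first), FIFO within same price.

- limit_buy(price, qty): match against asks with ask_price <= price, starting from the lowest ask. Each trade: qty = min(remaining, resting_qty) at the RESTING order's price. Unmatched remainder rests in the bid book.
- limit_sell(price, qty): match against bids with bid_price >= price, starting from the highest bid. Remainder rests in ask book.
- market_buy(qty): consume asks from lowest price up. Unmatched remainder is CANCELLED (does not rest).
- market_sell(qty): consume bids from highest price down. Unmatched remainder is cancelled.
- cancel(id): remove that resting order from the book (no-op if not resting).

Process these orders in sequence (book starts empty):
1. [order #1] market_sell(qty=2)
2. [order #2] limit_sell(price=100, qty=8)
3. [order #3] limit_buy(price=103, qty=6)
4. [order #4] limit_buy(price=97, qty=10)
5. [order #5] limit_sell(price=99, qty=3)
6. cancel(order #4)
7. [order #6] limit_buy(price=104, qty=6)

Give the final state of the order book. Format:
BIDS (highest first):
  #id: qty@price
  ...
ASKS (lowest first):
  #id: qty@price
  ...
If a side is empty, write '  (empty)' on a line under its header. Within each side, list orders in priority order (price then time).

After op 1 [order #1] market_sell(qty=2): fills=none; bids=[-] asks=[-]
After op 2 [order #2] limit_sell(price=100, qty=8): fills=none; bids=[-] asks=[#2:8@100]
After op 3 [order #3] limit_buy(price=103, qty=6): fills=#3x#2:6@100; bids=[-] asks=[#2:2@100]
After op 4 [order #4] limit_buy(price=97, qty=10): fills=none; bids=[#4:10@97] asks=[#2:2@100]
After op 5 [order #5] limit_sell(price=99, qty=3): fills=none; bids=[#4:10@97] asks=[#5:3@99 #2:2@100]
After op 6 cancel(order #4): fills=none; bids=[-] asks=[#5:3@99 #2:2@100]
After op 7 [order #6] limit_buy(price=104, qty=6): fills=#6x#5:3@99 #6x#2:2@100; bids=[#6:1@104] asks=[-]

Answer: BIDS (highest first):
  #6: 1@104
ASKS (lowest first):
  (empty)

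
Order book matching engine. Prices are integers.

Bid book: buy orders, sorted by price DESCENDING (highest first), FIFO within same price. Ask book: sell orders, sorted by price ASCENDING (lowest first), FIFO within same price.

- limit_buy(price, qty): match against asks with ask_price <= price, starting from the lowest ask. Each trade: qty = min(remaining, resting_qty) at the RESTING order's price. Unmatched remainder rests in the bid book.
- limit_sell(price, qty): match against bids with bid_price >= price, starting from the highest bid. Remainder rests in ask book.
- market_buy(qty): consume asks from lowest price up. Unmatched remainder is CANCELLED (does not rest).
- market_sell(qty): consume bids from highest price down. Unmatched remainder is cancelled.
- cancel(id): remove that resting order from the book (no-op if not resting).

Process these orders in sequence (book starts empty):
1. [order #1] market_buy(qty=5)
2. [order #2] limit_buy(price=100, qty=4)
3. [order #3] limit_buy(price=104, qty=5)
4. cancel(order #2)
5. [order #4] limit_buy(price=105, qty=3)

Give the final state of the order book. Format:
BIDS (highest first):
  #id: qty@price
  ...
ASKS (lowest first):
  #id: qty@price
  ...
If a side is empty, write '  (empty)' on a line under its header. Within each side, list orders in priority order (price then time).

After op 1 [order #1] market_buy(qty=5): fills=none; bids=[-] asks=[-]
After op 2 [order #2] limit_buy(price=100, qty=4): fills=none; bids=[#2:4@100] asks=[-]
After op 3 [order #3] limit_buy(price=104, qty=5): fills=none; bids=[#3:5@104 #2:4@100] asks=[-]
After op 4 cancel(order #2): fills=none; bids=[#3:5@104] asks=[-]
After op 5 [order #4] limit_buy(price=105, qty=3): fills=none; bids=[#4:3@105 #3:5@104] asks=[-]

Answer: BIDS (highest first):
  #4: 3@105
  #3: 5@104
ASKS (lowest first):
  (empty)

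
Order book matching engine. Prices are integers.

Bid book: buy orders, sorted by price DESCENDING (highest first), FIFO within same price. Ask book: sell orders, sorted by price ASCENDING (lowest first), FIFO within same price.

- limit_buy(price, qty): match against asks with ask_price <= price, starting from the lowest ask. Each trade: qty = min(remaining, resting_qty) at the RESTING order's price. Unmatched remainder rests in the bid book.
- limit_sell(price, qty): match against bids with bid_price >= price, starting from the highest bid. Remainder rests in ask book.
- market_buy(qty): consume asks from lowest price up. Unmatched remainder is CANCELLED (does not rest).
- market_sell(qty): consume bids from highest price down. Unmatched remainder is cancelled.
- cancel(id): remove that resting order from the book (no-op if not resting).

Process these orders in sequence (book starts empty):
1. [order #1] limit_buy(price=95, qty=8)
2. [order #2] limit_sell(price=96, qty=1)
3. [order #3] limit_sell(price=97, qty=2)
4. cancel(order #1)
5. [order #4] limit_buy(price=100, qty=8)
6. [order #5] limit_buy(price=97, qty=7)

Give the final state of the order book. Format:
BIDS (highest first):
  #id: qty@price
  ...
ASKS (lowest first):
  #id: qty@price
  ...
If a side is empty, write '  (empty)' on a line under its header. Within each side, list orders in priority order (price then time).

Answer: BIDS (highest first):
  #4: 5@100
  #5: 7@97
ASKS (lowest first):
  (empty)

Derivation:
After op 1 [order #1] limit_buy(price=95, qty=8): fills=none; bids=[#1:8@95] asks=[-]
After op 2 [order #2] limit_sell(price=96, qty=1): fills=none; bids=[#1:8@95] asks=[#2:1@96]
After op 3 [order #3] limit_sell(price=97, qty=2): fills=none; bids=[#1:8@95] asks=[#2:1@96 #3:2@97]
After op 4 cancel(order #1): fills=none; bids=[-] asks=[#2:1@96 #3:2@97]
After op 5 [order #4] limit_buy(price=100, qty=8): fills=#4x#2:1@96 #4x#3:2@97; bids=[#4:5@100] asks=[-]
After op 6 [order #5] limit_buy(price=97, qty=7): fills=none; bids=[#4:5@100 #5:7@97] asks=[-]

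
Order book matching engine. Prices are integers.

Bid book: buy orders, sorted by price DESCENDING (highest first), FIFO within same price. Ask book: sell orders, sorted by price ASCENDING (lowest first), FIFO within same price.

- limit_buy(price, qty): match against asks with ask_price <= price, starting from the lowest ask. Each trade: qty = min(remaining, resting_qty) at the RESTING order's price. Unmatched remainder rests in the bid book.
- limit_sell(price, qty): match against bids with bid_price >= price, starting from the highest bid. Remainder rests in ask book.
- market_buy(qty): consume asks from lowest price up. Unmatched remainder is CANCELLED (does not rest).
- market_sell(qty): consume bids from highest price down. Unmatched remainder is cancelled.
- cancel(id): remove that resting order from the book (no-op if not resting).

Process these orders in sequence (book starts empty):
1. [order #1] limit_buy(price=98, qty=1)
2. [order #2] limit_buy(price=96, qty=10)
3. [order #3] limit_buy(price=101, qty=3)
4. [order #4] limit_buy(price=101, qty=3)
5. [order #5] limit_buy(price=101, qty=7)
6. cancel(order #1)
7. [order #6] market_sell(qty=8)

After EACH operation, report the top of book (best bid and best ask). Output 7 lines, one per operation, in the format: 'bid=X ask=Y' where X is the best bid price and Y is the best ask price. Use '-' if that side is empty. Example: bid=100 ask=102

Answer: bid=98 ask=-
bid=98 ask=-
bid=101 ask=-
bid=101 ask=-
bid=101 ask=-
bid=101 ask=-
bid=101 ask=-

Derivation:
After op 1 [order #1] limit_buy(price=98, qty=1): fills=none; bids=[#1:1@98] asks=[-]
After op 2 [order #2] limit_buy(price=96, qty=10): fills=none; bids=[#1:1@98 #2:10@96] asks=[-]
After op 3 [order #3] limit_buy(price=101, qty=3): fills=none; bids=[#3:3@101 #1:1@98 #2:10@96] asks=[-]
After op 4 [order #4] limit_buy(price=101, qty=3): fills=none; bids=[#3:3@101 #4:3@101 #1:1@98 #2:10@96] asks=[-]
After op 5 [order #5] limit_buy(price=101, qty=7): fills=none; bids=[#3:3@101 #4:3@101 #5:7@101 #1:1@98 #2:10@96] asks=[-]
After op 6 cancel(order #1): fills=none; bids=[#3:3@101 #4:3@101 #5:7@101 #2:10@96] asks=[-]
After op 7 [order #6] market_sell(qty=8): fills=#3x#6:3@101 #4x#6:3@101 #5x#6:2@101; bids=[#5:5@101 #2:10@96] asks=[-]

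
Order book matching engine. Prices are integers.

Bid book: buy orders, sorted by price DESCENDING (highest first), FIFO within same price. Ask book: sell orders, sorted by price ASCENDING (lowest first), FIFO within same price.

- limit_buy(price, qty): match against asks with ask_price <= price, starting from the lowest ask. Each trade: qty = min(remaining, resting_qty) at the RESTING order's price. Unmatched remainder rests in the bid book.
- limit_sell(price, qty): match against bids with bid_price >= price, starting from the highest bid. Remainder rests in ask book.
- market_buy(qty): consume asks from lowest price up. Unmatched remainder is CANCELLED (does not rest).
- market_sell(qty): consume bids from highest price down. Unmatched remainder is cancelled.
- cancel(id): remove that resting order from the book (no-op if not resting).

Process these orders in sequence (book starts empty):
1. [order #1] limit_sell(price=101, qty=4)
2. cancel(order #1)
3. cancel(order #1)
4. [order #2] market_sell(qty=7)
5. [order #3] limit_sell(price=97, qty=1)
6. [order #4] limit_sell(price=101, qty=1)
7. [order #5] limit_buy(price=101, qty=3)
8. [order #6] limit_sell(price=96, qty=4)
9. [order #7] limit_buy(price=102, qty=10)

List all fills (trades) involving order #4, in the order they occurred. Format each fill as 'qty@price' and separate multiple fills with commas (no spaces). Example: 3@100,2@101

After op 1 [order #1] limit_sell(price=101, qty=4): fills=none; bids=[-] asks=[#1:4@101]
After op 2 cancel(order #1): fills=none; bids=[-] asks=[-]
After op 3 cancel(order #1): fills=none; bids=[-] asks=[-]
After op 4 [order #2] market_sell(qty=7): fills=none; bids=[-] asks=[-]
After op 5 [order #3] limit_sell(price=97, qty=1): fills=none; bids=[-] asks=[#3:1@97]
After op 6 [order #4] limit_sell(price=101, qty=1): fills=none; bids=[-] asks=[#3:1@97 #4:1@101]
After op 7 [order #5] limit_buy(price=101, qty=3): fills=#5x#3:1@97 #5x#4:1@101; bids=[#5:1@101] asks=[-]
After op 8 [order #6] limit_sell(price=96, qty=4): fills=#5x#6:1@101; bids=[-] asks=[#6:3@96]
After op 9 [order #7] limit_buy(price=102, qty=10): fills=#7x#6:3@96; bids=[#7:7@102] asks=[-]

Answer: 1@101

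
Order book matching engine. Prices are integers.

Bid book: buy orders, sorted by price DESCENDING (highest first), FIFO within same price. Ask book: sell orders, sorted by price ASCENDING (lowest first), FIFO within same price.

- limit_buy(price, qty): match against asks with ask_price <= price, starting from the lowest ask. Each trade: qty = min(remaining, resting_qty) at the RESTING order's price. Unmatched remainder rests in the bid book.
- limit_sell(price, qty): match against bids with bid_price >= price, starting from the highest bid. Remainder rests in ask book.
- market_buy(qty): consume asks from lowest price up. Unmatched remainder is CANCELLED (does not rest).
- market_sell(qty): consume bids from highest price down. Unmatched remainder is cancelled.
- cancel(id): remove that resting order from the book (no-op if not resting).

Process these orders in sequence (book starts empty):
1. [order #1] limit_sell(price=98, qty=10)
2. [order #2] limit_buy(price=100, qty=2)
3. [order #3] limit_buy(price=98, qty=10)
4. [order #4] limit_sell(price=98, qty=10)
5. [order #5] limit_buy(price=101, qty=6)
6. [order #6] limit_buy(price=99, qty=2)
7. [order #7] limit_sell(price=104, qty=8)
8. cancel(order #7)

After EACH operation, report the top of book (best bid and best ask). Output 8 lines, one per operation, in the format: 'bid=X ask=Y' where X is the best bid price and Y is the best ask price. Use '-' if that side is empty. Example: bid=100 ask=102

After op 1 [order #1] limit_sell(price=98, qty=10): fills=none; bids=[-] asks=[#1:10@98]
After op 2 [order #2] limit_buy(price=100, qty=2): fills=#2x#1:2@98; bids=[-] asks=[#1:8@98]
After op 3 [order #3] limit_buy(price=98, qty=10): fills=#3x#1:8@98; bids=[#3:2@98] asks=[-]
After op 4 [order #4] limit_sell(price=98, qty=10): fills=#3x#4:2@98; bids=[-] asks=[#4:8@98]
After op 5 [order #5] limit_buy(price=101, qty=6): fills=#5x#4:6@98; bids=[-] asks=[#4:2@98]
After op 6 [order #6] limit_buy(price=99, qty=2): fills=#6x#4:2@98; bids=[-] asks=[-]
After op 7 [order #7] limit_sell(price=104, qty=8): fills=none; bids=[-] asks=[#7:8@104]
After op 8 cancel(order #7): fills=none; bids=[-] asks=[-]

Answer: bid=- ask=98
bid=- ask=98
bid=98 ask=-
bid=- ask=98
bid=- ask=98
bid=- ask=-
bid=- ask=104
bid=- ask=-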